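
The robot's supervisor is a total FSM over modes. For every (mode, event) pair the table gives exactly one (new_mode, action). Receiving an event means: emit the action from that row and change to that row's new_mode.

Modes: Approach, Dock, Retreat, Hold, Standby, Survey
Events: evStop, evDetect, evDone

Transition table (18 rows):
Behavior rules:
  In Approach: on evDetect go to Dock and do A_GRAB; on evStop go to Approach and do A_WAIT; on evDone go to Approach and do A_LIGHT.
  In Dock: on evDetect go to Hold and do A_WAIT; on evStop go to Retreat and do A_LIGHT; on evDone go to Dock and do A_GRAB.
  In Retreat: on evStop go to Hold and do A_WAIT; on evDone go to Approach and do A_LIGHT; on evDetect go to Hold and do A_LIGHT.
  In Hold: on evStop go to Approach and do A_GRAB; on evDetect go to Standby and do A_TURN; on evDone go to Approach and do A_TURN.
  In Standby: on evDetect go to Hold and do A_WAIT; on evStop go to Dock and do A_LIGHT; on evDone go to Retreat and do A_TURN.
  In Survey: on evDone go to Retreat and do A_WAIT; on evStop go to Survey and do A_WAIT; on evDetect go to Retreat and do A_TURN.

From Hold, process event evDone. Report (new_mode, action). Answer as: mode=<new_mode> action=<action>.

current mode = Hold; filter table to that mode:
  (Hold, evStop) → (Approach, A_GRAB)
  (Hold, evDetect) → (Standby, A_TURN)
  (Hold, evDone) → (Approach, A_TURN)  ← event matches
event = evDone selects (Approach, A_TURN)

mode=Approach action=A_TURN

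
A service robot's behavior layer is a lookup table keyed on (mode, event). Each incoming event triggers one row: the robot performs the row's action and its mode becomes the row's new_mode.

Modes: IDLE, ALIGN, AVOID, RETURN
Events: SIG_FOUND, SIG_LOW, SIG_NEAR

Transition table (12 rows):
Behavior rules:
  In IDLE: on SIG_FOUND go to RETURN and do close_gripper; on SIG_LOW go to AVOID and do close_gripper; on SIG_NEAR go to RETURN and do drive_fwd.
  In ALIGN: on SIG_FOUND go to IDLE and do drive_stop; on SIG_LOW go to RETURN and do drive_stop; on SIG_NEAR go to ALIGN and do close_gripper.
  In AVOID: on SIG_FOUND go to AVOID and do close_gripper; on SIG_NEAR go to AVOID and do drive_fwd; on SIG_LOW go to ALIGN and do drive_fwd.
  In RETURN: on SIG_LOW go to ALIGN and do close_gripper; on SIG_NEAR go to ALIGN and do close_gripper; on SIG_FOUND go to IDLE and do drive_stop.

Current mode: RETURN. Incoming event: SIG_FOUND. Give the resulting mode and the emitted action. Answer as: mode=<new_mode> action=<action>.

current mode = RETURN; filter table to that mode:
  (RETURN, SIG_LOW) → (ALIGN, close_gripper)
  (RETURN, SIG_NEAR) → (ALIGN, close_gripper)
  (RETURN, SIG_FOUND) → (IDLE, drive_stop)  ← event matches
event = SIG_FOUND selects (IDLE, drive_stop)

mode=IDLE action=drive_stop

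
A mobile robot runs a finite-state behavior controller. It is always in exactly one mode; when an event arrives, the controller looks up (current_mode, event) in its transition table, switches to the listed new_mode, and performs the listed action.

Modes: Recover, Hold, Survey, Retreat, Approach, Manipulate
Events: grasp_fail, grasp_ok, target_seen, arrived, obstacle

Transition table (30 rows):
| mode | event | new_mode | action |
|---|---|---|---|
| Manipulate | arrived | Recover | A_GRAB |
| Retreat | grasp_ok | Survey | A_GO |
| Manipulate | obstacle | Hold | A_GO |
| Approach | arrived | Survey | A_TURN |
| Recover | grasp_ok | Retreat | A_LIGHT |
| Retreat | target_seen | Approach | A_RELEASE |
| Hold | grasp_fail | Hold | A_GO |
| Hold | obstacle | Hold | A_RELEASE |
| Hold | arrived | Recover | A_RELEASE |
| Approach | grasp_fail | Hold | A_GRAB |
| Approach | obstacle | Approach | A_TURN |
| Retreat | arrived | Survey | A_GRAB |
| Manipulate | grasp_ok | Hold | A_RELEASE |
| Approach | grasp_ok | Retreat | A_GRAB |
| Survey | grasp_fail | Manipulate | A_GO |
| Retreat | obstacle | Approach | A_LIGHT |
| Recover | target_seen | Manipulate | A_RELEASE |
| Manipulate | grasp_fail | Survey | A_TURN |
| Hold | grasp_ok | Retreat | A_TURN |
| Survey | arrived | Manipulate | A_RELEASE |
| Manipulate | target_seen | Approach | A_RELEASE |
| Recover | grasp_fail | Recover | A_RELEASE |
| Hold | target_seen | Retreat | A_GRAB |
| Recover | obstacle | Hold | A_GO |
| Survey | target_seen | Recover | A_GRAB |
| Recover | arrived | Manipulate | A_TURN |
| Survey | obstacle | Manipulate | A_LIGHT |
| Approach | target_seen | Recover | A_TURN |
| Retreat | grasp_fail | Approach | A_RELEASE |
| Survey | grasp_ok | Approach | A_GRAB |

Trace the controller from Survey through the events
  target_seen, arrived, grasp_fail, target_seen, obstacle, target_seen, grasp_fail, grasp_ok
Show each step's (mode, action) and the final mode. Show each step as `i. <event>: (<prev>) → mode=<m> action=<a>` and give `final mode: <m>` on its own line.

1. target_seen: (Survey) → mode=Recover action=A_GRAB
2. arrived: (Recover) → mode=Manipulate action=A_TURN
3. grasp_fail: (Manipulate) → mode=Survey action=A_TURN
4. target_seen: (Survey) → mode=Recover action=A_GRAB
5. obstacle: (Recover) → mode=Hold action=A_GO
6. target_seen: (Hold) → mode=Retreat action=A_GRAB
7. grasp_fail: (Retreat) → mode=Approach action=A_RELEASE
8. grasp_ok: (Approach) → mode=Retreat action=A_GRAB

final mode: Retreat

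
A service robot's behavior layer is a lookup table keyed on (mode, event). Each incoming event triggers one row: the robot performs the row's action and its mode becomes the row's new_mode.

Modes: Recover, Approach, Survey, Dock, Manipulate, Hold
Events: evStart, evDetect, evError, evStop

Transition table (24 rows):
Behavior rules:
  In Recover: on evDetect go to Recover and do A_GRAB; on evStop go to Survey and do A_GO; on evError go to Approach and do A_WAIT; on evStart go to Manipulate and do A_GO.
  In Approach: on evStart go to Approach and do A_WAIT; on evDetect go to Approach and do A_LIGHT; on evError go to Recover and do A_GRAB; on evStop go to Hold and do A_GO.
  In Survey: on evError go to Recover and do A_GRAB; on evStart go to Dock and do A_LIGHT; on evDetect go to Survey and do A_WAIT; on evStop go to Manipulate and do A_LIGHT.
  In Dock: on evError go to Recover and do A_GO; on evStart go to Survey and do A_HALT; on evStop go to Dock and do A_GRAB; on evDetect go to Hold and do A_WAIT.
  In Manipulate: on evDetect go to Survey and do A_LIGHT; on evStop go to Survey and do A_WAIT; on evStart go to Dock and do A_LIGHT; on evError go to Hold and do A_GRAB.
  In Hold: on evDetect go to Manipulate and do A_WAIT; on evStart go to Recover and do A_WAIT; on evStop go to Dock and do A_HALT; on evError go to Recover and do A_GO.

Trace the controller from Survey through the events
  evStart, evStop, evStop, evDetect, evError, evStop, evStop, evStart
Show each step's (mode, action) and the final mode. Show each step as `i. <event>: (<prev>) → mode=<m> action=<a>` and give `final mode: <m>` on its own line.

final mode: Dock

1. evStart: (Survey) → mode=Dock action=A_LIGHT
2. evStop: (Dock) → mode=Dock action=A_GRAB
3. evStop: (Dock) → mode=Dock action=A_GRAB
4. evDetect: (Dock) → mode=Hold action=A_WAIT
5. evError: (Hold) → mode=Recover action=A_GO
6. evStop: (Recover) → mode=Survey action=A_GO
7. evStop: (Survey) → mode=Manipulate action=A_LIGHT
8. evStart: (Manipulate) → mode=Dock action=A_LIGHT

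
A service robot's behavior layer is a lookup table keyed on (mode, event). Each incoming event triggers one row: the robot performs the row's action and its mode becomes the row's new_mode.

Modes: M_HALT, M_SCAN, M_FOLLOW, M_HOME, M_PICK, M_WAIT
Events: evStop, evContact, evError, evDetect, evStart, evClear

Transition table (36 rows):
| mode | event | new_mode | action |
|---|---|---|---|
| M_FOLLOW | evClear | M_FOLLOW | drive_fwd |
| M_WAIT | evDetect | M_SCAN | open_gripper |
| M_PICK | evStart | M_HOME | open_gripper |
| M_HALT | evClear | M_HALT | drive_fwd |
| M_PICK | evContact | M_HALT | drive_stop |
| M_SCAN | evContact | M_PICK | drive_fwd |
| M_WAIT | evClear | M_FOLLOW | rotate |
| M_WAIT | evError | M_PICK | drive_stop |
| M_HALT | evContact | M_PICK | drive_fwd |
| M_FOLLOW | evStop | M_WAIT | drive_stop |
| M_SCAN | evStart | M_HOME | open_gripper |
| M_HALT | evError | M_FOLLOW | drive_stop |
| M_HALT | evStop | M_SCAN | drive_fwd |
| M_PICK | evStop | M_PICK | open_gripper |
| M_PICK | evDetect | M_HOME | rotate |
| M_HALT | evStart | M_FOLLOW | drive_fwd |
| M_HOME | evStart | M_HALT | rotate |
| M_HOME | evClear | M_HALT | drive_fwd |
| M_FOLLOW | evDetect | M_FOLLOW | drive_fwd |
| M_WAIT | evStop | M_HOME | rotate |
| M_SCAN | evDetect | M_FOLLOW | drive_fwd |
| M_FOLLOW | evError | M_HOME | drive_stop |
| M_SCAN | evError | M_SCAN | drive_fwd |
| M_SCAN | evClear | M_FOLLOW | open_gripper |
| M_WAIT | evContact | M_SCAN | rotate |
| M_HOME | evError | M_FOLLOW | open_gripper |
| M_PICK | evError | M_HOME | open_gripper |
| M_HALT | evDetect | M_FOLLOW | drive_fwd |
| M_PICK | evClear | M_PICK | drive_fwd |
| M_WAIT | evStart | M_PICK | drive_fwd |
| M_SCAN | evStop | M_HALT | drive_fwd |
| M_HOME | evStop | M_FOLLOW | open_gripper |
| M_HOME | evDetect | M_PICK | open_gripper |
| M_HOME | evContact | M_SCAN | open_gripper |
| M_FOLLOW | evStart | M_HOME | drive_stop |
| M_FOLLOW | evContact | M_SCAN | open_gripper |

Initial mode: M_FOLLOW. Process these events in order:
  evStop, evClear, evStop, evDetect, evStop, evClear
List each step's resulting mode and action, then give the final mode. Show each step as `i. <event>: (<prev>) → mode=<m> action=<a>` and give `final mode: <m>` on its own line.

1. evStop: (M_FOLLOW) → mode=M_WAIT action=drive_stop
2. evClear: (M_WAIT) → mode=M_FOLLOW action=rotate
3. evStop: (M_FOLLOW) → mode=M_WAIT action=drive_stop
4. evDetect: (M_WAIT) → mode=M_SCAN action=open_gripper
5. evStop: (M_SCAN) → mode=M_HALT action=drive_fwd
6. evClear: (M_HALT) → mode=M_HALT action=drive_fwd

final mode: M_HALT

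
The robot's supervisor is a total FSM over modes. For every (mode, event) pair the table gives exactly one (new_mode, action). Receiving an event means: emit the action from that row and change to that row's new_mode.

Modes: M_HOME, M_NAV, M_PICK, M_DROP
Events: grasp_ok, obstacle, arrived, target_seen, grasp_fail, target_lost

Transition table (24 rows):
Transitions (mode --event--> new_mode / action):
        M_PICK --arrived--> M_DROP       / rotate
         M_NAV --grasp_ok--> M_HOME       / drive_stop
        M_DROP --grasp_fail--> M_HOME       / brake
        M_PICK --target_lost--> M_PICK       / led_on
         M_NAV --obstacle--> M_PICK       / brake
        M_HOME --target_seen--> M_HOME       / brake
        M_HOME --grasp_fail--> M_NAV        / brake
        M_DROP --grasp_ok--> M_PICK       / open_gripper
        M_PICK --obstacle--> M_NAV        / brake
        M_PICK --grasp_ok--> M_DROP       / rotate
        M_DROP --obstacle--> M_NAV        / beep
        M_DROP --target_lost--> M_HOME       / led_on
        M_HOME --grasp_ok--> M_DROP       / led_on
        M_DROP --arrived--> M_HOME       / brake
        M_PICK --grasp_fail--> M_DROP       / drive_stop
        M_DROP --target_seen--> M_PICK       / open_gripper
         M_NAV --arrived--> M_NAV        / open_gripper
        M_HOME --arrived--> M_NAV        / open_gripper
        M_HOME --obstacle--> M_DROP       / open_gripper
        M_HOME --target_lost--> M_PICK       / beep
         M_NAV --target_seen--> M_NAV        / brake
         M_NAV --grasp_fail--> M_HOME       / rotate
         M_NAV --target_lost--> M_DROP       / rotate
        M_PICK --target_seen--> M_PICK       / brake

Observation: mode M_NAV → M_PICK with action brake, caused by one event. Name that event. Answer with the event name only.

obstacle

try grasp_ok: (M_NAV, grasp_ok) → (M_HOME, drive_stop)
try obstacle: (M_NAV, obstacle) → (M_PICK, brake)  ← matches
try arrived: (M_NAV, arrived) → (M_NAV, open_gripper)
try target_seen: (M_NAV, target_seen) → (M_NAV, brake)
try grasp_fail: (M_NAV, grasp_fail) → (M_HOME, rotate)
try target_lost: (M_NAV, target_lost) → (M_DROP, rotate)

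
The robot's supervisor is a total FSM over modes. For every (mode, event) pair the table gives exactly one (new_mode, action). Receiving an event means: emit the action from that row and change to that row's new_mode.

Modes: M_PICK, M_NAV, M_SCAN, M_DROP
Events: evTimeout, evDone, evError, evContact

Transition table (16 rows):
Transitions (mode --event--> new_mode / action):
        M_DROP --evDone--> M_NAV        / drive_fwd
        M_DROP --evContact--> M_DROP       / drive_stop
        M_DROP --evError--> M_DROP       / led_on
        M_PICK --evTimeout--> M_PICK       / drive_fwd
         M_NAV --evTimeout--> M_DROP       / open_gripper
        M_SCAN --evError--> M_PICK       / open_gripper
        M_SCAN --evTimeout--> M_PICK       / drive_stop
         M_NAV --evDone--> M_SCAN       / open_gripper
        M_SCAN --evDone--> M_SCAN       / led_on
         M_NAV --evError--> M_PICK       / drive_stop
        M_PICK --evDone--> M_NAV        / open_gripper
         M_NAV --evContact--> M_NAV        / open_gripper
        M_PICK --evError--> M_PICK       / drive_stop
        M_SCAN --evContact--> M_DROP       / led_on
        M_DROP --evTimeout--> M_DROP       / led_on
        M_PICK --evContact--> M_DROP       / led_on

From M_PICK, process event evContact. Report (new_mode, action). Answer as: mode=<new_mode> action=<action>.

current mode = M_PICK; filter table to that mode:
  (M_PICK, evTimeout) → (M_PICK, drive_fwd)
  (M_PICK, evDone) → (M_NAV, open_gripper)
  (M_PICK, evError) → (M_PICK, drive_stop)
  (M_PICK, evContact) → (M_DROP, led_on)  ← event matches
event = evContact selects (M_DROP, led_on)

mode=M_DROP action=led_on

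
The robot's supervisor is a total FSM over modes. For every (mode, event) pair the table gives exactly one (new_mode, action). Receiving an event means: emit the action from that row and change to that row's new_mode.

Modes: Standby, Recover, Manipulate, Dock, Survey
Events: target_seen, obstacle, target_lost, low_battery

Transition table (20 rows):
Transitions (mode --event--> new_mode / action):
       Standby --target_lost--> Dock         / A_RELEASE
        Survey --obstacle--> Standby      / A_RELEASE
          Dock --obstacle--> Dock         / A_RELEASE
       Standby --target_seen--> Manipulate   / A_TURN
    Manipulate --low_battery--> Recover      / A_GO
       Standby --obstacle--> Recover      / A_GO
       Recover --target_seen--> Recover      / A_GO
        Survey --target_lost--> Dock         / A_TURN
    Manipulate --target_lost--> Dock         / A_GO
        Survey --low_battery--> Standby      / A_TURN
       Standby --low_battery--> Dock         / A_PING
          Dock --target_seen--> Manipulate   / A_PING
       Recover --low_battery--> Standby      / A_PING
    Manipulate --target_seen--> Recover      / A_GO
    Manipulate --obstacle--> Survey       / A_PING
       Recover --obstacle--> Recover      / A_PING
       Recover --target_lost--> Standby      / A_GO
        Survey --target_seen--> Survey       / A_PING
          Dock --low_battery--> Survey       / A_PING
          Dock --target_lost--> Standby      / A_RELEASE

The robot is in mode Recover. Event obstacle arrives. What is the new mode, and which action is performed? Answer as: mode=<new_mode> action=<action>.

current mode = Recover; filter table to that mode:
  (Recover, target_seen) → (Recover, A_GO)
  (Recover, low_battery) → (Standby, A_PING)
  (Recover, obstacle) → (Recover, A_PING)  ← event matches
  (Recover, target_lost) → (Standby, A_GO)
event = obstacle selects (Recover, A_PING)

mode=Recover action=A_PING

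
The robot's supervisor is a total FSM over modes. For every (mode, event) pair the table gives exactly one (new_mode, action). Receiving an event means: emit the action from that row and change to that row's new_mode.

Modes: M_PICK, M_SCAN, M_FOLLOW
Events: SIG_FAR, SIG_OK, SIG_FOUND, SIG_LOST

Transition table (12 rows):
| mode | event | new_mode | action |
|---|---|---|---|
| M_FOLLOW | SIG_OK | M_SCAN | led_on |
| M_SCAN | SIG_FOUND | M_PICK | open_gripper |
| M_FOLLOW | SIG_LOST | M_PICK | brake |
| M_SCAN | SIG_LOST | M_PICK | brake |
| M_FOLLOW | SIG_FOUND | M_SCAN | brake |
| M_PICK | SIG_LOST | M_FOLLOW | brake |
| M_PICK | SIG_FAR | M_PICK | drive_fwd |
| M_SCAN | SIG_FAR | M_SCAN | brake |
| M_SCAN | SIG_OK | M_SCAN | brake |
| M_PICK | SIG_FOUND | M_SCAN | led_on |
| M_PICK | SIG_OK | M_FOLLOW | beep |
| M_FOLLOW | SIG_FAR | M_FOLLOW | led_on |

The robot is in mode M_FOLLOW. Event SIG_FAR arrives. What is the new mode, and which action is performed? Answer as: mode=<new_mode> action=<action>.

mode=M_FOLLOW action=led_on

current mode = M_FOLLOW; filter table to that mode:
  (M_FOLLOW, SIG_OK) → (M_SCAN, led_on)
  (M_FOLLOW, SIG_LOST) → (M_PICK, brake)
  (M_FOLLOW, SIG_FOUND) → (M_SCAN, brake)
  (M_FOLLOW, SIG_FAR) → (M_FOLLOW, led_on)  ← event matches
event = SIG_FAR selects (M_FOLLOW, led_on)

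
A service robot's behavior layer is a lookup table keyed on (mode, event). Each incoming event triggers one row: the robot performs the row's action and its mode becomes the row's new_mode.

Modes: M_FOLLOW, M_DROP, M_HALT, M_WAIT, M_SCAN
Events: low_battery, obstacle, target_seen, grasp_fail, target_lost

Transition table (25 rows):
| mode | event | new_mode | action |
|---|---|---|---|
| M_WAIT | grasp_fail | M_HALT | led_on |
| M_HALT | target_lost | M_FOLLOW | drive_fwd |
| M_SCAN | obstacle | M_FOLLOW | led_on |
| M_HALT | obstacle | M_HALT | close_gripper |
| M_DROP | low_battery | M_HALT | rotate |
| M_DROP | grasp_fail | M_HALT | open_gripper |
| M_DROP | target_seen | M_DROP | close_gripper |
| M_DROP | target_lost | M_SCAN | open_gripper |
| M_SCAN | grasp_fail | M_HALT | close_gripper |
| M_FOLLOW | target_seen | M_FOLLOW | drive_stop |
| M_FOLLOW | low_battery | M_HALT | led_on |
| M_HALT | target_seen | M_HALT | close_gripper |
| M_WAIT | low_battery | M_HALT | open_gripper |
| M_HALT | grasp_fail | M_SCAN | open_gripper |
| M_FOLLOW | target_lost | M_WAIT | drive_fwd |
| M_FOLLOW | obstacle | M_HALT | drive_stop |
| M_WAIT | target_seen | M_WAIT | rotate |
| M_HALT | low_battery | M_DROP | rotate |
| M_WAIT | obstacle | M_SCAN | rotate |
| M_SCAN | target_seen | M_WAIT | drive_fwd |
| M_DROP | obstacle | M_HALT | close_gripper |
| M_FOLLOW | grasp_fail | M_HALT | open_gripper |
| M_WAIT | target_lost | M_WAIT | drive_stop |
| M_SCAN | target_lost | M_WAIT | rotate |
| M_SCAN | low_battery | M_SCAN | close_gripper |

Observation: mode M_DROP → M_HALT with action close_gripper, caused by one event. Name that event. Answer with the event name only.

try low_battery: (M_DROP, low_battery) → (M_HALT, rotate)
try obstacle: (M_DROP, obstacle) → (M_HALT, close_gripper)  ← matches
try target_seen: (M_DROP, target_seen) → (M_DROP, close_gripper)
try grasp_fail: (M_DROP, grasp_fail) → (M_HALT, open_gripper)
try target_lost: (M_DROP, target_lost) → (M_SCAN, open_gripper)

obstacle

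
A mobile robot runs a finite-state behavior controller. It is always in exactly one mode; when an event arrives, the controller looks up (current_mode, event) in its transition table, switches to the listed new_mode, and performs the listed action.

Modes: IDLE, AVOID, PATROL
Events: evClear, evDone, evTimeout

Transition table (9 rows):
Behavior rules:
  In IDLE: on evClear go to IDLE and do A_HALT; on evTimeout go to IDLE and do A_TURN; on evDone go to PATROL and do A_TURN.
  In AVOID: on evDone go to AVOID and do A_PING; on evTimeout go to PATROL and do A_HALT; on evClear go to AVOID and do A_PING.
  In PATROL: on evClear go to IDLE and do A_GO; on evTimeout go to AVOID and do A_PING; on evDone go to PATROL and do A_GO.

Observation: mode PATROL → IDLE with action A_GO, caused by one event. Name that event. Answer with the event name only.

try evClear: (PATROL, evClear) → (IDLE, A_GO)  ← matches
try evDone: (PATROL, evDone) → (PATROL, A_GO)
try evTimeout: (PATROL, evTimeout) → (AVOID, A_PING)

evClear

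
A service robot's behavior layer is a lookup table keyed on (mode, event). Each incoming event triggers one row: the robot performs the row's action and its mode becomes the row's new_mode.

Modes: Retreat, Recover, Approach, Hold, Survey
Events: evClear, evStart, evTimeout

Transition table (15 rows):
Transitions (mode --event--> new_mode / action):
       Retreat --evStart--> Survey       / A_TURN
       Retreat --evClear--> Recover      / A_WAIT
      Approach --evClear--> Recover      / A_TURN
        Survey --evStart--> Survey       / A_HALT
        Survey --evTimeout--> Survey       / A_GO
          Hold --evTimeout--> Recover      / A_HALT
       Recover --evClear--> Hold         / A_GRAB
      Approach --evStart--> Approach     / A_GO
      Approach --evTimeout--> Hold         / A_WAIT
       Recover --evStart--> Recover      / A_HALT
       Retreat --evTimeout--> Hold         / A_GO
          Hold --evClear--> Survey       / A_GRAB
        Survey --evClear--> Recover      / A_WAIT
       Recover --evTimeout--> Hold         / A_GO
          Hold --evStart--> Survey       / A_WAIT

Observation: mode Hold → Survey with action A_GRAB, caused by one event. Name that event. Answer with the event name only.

try evClear: (Hold, evClear) → (Survey, A_GRAB)  ← matches
try evStart: (Hold, evStart) → (Survey, A_WAIT)
try evTimeout: (Hold, evTimeout) → (Recover, A_HALT)

evClear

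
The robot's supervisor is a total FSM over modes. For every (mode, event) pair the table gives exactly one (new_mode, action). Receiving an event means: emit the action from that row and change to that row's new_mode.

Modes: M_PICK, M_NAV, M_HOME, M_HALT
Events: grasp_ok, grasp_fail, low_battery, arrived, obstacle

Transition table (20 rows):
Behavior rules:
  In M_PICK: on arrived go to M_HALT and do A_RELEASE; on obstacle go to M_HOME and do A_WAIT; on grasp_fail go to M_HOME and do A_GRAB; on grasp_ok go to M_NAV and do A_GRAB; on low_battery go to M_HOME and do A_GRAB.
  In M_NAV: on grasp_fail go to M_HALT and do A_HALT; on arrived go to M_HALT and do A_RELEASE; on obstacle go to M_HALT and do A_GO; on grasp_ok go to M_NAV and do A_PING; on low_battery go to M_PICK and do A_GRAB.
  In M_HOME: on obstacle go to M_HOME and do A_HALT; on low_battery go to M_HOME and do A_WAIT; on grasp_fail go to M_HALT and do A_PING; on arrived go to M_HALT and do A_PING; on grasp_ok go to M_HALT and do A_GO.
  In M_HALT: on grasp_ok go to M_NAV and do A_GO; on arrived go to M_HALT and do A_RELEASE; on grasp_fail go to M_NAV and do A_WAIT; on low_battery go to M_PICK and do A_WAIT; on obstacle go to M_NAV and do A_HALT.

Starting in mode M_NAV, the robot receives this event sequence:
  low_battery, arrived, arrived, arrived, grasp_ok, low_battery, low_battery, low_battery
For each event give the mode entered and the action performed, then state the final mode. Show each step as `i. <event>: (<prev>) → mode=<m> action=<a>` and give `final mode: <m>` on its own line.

1. low_battery: (M_NAV) → mode=M_PICK action=A_GRAB
2. arrived: (M_PICK) → mode=M_HALT action=A_RELEASE
3. arrived: (M_HALT) → mode=M_HALT action=A_RELEASE
4. arrived: (M_HALT) → mode=M_HALT action=A_RELEASE
5. grasp_ok: (M_HALT) → mode=M_NAV action=A_GO
6. low_battery: (M_NAV) → mode=M_PICK action=A_GRAB
7. low_battery: (M_PICK) → mode=M_HOME action=A_GRAB
8. low_battery: (M_HOME) → mode=M_HOME action=A_WAIT

final mode: M_HOME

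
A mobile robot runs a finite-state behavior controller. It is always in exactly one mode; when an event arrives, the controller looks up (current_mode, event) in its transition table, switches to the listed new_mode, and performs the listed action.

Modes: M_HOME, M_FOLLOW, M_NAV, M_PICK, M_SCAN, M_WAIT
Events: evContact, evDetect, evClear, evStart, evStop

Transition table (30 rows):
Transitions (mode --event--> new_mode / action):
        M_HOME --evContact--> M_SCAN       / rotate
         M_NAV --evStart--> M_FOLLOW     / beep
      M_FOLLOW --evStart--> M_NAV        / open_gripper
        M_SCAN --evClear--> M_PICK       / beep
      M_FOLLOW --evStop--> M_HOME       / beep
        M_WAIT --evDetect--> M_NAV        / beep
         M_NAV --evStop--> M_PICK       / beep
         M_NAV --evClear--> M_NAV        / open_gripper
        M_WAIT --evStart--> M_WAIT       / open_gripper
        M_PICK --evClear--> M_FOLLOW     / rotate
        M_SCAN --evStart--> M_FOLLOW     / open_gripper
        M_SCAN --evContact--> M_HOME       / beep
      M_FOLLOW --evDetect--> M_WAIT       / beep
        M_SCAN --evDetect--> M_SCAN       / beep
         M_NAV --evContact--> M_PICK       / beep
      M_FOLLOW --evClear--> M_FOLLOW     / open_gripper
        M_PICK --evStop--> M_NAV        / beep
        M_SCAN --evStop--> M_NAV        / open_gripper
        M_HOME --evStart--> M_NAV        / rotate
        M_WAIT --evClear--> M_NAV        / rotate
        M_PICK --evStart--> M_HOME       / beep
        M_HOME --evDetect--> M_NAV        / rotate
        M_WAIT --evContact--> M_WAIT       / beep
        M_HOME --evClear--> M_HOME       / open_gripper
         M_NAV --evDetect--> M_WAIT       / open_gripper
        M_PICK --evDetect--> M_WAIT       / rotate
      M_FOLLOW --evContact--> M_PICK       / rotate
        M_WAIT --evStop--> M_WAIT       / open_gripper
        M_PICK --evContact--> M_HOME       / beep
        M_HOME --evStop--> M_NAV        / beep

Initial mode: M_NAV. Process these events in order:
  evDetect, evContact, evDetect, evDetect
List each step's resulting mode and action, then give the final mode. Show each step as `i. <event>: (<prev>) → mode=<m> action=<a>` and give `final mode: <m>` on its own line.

1. evDetect: (M_NAV) → mode=M_WAIT action=open_gripper
2. evContact: (M_WAIT) → mode=M_WAIT action=beep
3. evDetect: (M_WAIT) → mode=M_NAV action=beep
4. evDetect: (M_NAV) → mode=M_WAIT action=open_gripper

final mode: M_WAIT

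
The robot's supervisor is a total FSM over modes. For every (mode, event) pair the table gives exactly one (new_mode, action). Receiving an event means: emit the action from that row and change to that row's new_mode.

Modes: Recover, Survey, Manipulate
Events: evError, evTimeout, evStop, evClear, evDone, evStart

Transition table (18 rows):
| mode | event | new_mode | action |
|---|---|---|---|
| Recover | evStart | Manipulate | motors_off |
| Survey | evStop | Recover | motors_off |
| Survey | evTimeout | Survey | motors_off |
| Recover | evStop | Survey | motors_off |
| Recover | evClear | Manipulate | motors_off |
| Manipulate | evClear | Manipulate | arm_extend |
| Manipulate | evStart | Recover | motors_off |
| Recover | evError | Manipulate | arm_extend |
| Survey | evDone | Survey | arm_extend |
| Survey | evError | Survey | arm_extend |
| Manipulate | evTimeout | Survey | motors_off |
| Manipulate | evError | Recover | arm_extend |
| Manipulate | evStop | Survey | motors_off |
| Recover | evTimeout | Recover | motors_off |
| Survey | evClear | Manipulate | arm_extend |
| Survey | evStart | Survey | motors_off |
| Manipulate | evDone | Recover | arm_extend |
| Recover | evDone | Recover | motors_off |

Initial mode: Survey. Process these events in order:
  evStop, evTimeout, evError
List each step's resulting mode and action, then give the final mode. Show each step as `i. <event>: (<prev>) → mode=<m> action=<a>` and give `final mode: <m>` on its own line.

final mode: Manipulate

1. evStop: (Survey) → mode=Recover action=motors_off
2. evTimeout: (Recover) → mode=Recover action=motors_off
3. evError: (Recover) → mode=Manipulate action=arm_extend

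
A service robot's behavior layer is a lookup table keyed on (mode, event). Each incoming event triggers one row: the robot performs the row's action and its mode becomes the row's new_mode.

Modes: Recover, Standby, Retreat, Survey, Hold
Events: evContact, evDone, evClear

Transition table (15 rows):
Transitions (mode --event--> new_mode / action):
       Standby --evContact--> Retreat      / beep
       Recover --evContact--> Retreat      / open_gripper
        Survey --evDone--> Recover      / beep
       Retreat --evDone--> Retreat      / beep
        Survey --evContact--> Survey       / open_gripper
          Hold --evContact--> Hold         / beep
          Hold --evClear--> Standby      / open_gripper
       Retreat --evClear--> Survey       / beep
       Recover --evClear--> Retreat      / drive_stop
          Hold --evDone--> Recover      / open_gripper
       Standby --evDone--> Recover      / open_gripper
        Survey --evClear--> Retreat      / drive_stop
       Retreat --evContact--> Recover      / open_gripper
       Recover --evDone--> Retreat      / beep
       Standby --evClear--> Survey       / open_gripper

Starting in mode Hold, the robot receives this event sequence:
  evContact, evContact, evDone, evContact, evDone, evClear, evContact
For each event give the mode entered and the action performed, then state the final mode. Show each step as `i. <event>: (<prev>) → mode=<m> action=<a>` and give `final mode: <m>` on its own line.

final mode: Survey

1. evContact: (Hold) → mode=Hold action=beep
2. evContact: (Hold) → mode=Hold action=beep
3. evDone: (Hold) → mode=Recover action=open_gripper
4. evContact: (Recover) → mode=Retreat action=open_gripper
5. evDone: (Retreat) → mode=Retreat action=beep
6. evClear: (Retreat) → mode=Survey action=beep
7. evContact: (Survey) → mode=Survey action=open_gripper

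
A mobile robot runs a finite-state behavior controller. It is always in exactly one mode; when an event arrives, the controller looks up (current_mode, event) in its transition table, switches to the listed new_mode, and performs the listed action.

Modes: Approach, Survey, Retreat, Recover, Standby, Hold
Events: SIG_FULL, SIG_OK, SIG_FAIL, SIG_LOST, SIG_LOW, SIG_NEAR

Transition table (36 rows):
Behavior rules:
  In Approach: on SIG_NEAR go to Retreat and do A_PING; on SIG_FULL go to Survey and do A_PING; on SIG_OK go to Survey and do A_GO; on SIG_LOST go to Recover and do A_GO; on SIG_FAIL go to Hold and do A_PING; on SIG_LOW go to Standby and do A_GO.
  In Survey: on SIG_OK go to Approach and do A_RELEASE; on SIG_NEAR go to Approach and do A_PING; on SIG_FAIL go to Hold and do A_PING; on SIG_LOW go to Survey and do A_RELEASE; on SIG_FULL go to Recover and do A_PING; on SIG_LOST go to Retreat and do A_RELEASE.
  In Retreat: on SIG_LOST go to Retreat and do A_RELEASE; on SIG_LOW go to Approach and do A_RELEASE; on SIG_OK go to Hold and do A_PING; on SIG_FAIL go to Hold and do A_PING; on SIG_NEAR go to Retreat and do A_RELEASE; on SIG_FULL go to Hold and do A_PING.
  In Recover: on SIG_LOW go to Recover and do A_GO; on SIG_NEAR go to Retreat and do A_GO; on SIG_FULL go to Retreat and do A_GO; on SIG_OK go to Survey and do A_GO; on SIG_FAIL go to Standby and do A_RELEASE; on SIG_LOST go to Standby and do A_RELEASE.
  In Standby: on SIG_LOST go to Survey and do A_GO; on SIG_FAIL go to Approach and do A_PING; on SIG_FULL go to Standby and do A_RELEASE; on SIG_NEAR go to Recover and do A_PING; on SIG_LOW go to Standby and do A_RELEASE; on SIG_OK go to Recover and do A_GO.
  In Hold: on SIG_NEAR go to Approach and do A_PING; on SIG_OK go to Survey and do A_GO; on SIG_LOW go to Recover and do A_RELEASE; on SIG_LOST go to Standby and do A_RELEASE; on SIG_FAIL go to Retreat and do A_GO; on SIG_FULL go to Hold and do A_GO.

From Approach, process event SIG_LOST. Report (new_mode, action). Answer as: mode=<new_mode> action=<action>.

current mode = Approach; filter table to that mode:
  (Approach, SIG_NEAR) → (Retreat, A_PING)
  (Approach, SIG_FULL) → (Survey, A_PING)
  (Approach, SIG_OK) → (Survey, A_GO)
  (Approach, SIG_LOST) → (Recover, A_GO)  ← event matches
  (Approach, SIG_FAIL) → (Hold, A_PING)
  (Approach, SIG_LOW) → (Standby, A_GO)
event = SIG_LOST selects (Recover, A_GO)

mode=Recover action=A_GO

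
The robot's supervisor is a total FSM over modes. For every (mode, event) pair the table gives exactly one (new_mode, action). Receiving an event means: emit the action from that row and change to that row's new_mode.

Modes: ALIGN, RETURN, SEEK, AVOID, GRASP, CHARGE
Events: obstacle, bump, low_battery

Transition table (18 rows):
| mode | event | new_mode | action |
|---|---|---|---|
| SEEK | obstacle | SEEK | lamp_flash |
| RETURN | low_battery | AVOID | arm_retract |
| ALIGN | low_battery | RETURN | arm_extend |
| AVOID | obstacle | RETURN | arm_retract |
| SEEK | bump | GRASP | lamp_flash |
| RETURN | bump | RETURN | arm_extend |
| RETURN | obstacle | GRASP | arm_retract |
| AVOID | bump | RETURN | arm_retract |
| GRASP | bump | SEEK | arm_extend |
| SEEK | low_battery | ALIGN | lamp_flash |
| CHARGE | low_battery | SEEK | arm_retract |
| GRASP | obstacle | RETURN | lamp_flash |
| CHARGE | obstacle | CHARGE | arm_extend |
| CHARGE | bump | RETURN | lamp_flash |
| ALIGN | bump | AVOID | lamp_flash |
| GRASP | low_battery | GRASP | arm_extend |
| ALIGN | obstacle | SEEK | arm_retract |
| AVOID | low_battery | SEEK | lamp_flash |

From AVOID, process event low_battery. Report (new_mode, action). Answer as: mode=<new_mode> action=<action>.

mode=SEEK action=lamp_flash

current mode = AVOID; filter table to that mode:
  (AVOID, obstacle) → (RETURN, arm_retract)
  (AVOID, bump) → (RETURN, arm_retract)
  (AVOID, low_battery) → (SEEK, lamp_flash)  ← event matches
event = low_battery selects (SEEK, lamp_flash)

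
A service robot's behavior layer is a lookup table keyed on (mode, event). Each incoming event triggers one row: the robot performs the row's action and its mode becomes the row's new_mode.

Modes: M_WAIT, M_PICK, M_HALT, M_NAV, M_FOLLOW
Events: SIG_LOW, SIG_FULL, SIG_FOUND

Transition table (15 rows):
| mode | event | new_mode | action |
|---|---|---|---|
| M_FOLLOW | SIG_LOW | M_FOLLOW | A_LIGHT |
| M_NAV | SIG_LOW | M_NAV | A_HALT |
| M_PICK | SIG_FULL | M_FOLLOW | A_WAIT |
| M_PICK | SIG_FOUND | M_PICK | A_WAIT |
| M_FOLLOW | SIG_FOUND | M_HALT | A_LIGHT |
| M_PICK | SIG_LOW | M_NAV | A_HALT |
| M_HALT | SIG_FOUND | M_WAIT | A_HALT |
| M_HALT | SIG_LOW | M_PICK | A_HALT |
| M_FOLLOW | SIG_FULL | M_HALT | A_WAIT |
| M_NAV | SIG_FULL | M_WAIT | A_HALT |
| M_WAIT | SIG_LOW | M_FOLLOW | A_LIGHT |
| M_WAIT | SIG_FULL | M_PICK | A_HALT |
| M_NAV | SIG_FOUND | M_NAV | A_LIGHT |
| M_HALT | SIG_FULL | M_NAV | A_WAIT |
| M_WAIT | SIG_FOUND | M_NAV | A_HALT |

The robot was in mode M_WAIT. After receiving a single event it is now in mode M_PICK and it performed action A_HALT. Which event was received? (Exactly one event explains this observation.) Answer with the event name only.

SIG_FULL

try SIG_LOW: (M_WAIT, SIG_LOW) → (M_FOLLOW, A_LIGHT)
try SIG_FULL: (M_WAIT, SIG_FULL) → (M_PICK, A_HALT)  ← matches
try SIG_FOUND: (M_WAIT, SIG_FOUND) → (M_NAV, A_HALT)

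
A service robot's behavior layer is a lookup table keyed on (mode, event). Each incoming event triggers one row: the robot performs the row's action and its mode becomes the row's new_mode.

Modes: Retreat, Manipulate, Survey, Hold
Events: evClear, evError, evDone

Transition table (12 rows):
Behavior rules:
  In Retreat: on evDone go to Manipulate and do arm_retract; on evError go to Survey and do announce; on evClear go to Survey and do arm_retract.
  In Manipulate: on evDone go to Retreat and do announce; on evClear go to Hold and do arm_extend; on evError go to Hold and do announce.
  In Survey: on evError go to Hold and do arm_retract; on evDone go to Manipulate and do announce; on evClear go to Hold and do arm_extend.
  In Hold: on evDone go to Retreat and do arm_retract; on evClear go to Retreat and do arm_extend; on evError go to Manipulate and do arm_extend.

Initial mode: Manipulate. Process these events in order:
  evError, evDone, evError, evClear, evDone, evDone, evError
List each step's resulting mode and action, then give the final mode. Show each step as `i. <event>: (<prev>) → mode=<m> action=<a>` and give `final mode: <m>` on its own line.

final mode: Hold

1. evError: (Manipulate) → mode=Hold action=announce
2. evDone: (Hold) → mode=Retreat action=arm_retract
3. evError: (Retreat) → mode=Survey action=announce
4. evClear: (Survey) → mode=Hold action=arm_extend
5. evDone: (Hold) → mode=Retreat action=arm_retract
6. evDone: (Retreat) → mode=Manipulate action=arm_retract
7. evError: (Manipulate) → mode=Hold action=announce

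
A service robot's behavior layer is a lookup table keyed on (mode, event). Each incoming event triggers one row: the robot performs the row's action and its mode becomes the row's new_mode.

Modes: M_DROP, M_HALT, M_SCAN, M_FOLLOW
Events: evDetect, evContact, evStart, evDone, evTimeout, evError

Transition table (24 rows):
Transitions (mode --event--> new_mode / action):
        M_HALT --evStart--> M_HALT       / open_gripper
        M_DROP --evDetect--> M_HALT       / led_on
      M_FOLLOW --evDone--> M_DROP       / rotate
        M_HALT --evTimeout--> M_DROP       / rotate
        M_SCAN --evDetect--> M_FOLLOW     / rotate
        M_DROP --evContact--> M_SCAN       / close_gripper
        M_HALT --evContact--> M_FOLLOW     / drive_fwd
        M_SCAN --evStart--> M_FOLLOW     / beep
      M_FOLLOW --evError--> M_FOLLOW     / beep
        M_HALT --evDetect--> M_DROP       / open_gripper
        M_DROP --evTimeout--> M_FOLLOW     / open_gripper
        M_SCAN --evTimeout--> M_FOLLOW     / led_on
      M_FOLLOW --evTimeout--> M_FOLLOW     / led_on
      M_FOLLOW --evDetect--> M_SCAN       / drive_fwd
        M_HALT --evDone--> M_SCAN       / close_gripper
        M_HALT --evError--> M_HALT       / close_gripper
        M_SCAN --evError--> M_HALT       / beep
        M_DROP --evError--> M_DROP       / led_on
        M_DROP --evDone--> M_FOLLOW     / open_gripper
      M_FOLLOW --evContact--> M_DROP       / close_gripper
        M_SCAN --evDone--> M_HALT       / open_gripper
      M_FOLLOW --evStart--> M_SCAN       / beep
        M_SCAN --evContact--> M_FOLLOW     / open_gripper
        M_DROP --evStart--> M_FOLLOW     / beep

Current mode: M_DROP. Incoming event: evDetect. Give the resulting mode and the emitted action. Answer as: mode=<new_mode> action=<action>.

current mode = M_DROP; filter table to that mode:
  (M_DROP, evDetect) → (M_HALT, led_on)  ← event matches
  (M_DROP, evContact) → (M_SCAN, close_gripper)
  (M_DROP, evTimeout) → (M_FOLLOW, open_gripper)
  (M_DROP, evError) → (M_DROP, led_on)
  (M_DROP, evDone) → (M_FOLLOW, open_gripper)
  (M_DROP, evStart) → (M_FOLLOW, beep)
event = evDetect selects (M_HALT, led_on)

mode=M_HALT action=led_on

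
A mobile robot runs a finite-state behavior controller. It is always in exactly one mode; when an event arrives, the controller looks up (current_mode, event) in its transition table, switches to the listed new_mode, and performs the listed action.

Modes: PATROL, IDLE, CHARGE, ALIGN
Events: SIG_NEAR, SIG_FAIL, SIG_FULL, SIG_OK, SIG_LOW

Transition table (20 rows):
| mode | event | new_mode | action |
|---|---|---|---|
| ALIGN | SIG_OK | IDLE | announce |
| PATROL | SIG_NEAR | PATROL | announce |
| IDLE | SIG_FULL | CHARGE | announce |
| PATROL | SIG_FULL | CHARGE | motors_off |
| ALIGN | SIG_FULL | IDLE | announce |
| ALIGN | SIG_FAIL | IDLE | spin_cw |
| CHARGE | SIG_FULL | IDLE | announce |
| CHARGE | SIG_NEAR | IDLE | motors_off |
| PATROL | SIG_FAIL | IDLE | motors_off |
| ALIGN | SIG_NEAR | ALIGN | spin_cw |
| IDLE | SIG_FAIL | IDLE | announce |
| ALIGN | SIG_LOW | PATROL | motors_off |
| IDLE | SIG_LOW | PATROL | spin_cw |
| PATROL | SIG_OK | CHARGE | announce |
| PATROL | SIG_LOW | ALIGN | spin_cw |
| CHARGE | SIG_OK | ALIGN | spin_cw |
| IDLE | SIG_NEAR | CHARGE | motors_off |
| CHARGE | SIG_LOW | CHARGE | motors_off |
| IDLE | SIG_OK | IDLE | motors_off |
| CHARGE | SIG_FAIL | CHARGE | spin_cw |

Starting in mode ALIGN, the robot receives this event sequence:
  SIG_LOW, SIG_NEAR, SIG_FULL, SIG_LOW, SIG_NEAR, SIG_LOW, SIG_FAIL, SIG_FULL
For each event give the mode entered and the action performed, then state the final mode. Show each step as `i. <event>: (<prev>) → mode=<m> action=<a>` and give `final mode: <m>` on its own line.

1. SIG_LOW: (ALIGN) → mode=PATROL action=motors_off
2. SIG_NEAR: (PATROL) → mode=PATROL action=announce
3. SIG_FULL: (PATROL) → mode=CHARGE action=motors_off
4. SIG_LOW: (CHARGE) → mode=CHARGE action=motors_off
5. SIG_NEAR: (CHARGE) → mode=IDLE action=motors_off
6. SIG_LOW: (IDLE) → mode=PATROL action=spin_cw
7. SIG_FAIL: (PATROL) → mode=IDLE action=motors_off
8. SIG_FULL: (IDLE) → mode=CHARGE action=announce

final mode: CHARGE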